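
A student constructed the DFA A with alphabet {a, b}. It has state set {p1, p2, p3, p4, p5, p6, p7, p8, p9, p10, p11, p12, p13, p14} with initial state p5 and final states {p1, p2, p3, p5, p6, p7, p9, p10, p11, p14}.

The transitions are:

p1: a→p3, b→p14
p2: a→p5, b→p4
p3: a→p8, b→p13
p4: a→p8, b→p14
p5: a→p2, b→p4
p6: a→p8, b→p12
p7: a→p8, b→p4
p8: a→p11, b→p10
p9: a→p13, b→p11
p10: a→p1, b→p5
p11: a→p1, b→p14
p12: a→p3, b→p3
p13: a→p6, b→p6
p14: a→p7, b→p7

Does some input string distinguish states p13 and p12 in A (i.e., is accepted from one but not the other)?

Reachable states from the start: {p1,p2,p3,p4,p5,p6,p7,p8,p10,p11,p12,p13,p14}. Unreachable: {p9} — drop them.
P0 = {p1,p2,p3,p5,p6,p7,p10,p11,p14} | {p4,p8,p12,p13}.
Split {p1,p2,p3,p5,p6,p7,p10,p11,p14} by δ(·,a) → {p1,p2,p5,p10,p11,p14} and {p3,p6,p7}.
Split {p1,p2,p5,p10,p11,p14} by δ(·,a) → {p2,p5,p10,p11} and {p1,p14}.
Split {p2,p5,p10,p11} by δ(·,a) → {p2,p5} and {p10,p11}.
Split {p4,p8,p12,p13} by δ(·,a) → {p12,p13} and {p4} and {p8}.
On input b, block {p3,p6,p7} splits into {p3,p6} and {p7}.
Refine {p1,p14} on symbol a: members go to different blocks, giving {p1} and {p14}.
Split {p10,p11} by δ(·,b) → {p10} and {p11}.
No further refinement is possible. Final partition (10 blocks): {p2,p5} | {p12,p13} | {p3,p6} | {p1} | {p10} | {p4} | {p8} | {p7} | {p14} | {p11}.
p13 and p12 lie in the same block of the stable partition, so they are equivalent — no string distinguishes them.

No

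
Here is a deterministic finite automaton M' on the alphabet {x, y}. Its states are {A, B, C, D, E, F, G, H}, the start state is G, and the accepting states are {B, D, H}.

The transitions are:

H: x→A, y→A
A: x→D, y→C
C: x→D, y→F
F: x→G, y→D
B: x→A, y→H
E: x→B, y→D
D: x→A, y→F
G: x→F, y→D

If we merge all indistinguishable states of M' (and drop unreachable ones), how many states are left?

4

First remove the unreachable states {B,E,H}; 5 states remain.
P0 = {D} | {A,C,F,G}.
Split {A,C,F,G} by δ(·,x) → {A,C} and {F,G}.
On input y, block {A,C} splits into {A} and {C}.
No further refinement is possible. Final partition (4 blocks): {D} | {A} | {F,G} | {C}.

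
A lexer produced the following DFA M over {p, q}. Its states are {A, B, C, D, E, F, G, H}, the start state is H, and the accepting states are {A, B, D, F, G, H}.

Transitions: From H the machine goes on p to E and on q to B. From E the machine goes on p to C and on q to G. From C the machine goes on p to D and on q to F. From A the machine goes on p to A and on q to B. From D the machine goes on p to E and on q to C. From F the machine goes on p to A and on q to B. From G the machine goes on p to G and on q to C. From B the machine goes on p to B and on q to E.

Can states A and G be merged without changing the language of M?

No

Every state is reachable, so we keep all 8.
Initial partition by acceptance: {A,B,D,F,G,H} | {C,E}.
Split {A,B,D,F,G,H} by δ(·,p) → {A,B,F,G} and {D,H}.
On input q, block {A,B,F,G} splits into {A,F} and {B,G}.
Refine {C,E} on symbol p: members go to different blocks, giving {C} and {E}.
Split {D,H} by δ(·,q) → {D} and {H}.
On input q, block {B,G} splits into {B} and {G}.
Stable partition: {A,F} | {C} | {D} | {B} | {E} | {H} | {G} — 7 equivalence classes.
A and G end up in different blocks, so they are distinguishable. For instance, the string 'q' is accepted from only A.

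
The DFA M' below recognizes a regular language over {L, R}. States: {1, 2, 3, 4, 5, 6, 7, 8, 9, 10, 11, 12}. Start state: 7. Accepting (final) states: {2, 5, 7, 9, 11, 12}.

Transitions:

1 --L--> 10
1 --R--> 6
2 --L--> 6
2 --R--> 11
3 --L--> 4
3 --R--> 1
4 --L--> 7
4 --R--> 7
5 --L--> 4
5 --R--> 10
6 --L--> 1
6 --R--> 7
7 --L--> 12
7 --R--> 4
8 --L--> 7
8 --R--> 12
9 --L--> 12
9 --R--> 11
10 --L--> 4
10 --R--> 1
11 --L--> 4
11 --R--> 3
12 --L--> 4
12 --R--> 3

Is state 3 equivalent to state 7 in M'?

No

First remove the unreachable states {2,5,8,9,11}; 7 states remain.
P0 = {7,12} | {1,3,4,6,10}.
Split {7,12} by δ(·,L) → {7} and {12}.
On input L, block {1,3,4,6,10} splits into {1,3,6,10} and {4}.
Refine {1,3,6,10} on symbol L: members go to different blocks, giving {1,6} and {3,10}.
On input L, block {1,6} splits into {1} and {6}.
Stable partition: {7} | {1} | {12} | {4} | {3,10} | {6} — 6 equivalence classes.
3 and 7 end up in different blocks, so they are distinguishable. For instance, the string 'ε' is accepted from only 7.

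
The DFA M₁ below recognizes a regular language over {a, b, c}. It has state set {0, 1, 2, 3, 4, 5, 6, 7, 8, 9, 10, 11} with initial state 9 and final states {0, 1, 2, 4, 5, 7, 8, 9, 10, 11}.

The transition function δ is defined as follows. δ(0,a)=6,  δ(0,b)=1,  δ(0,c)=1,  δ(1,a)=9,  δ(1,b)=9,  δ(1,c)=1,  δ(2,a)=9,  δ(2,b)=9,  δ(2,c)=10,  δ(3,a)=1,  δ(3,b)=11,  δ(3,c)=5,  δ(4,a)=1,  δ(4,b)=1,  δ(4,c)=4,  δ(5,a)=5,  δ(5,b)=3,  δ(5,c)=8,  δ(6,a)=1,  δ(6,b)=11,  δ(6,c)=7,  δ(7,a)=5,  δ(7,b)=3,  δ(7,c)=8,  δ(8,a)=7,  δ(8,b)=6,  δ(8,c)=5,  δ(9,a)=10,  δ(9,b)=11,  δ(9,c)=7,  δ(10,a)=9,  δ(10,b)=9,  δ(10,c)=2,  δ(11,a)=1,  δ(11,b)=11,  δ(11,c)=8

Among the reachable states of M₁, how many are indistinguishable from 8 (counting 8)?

States {0,4} cannot be reached from the start state, so discard them.
Initial partition by acceptance: {1,2,5,7,8,9,10,11} | {3,6}.
On input b, block {1,2,5,7,8,9,10,11} splits into {1,2,9,10,11} and {5,7,8}.
Split {1,2,9,10,11} by δ(·,c) → {1,2,10} and {9,11}.
No further refinement is possible. Final partition (4 blocks): {1,2,10} | {3,6} | {5,7,8} | {9,11}.
The equivalence class containing 8 is {5,7,8}, of size 3.

3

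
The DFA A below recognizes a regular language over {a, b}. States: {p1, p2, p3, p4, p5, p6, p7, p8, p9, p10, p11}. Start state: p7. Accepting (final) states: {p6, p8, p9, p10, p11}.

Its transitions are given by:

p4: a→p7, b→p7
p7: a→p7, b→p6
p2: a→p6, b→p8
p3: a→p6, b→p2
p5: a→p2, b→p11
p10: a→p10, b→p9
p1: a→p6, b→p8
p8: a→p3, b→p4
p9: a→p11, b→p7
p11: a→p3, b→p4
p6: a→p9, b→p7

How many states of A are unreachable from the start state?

3

Starting at p7 and following transitions, the reachable set is {p2, p3, p4, p6, p7, p8, p9, p11}. That leaves p1, p5, p10 unreachable — 3 in total.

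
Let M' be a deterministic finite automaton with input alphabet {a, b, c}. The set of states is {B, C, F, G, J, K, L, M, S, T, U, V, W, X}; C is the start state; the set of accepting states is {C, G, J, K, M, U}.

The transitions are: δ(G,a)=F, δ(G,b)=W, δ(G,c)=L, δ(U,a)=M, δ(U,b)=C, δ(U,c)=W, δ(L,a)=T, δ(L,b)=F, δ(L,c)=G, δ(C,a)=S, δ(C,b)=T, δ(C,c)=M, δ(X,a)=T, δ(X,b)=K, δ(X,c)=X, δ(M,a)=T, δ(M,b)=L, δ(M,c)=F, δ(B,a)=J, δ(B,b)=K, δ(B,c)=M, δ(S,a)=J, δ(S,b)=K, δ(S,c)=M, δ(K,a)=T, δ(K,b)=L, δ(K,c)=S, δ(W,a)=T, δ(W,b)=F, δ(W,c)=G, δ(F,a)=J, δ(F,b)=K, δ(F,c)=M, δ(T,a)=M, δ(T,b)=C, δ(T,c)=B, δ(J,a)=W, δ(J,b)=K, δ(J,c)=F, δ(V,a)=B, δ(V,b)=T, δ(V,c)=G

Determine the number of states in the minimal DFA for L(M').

States {U,V,X} cannot be reached from the start state, so discard them.
Initial partition by acceptance: {C,G,J,K,M} | {B,F,L,S,T,W}.
Split {C,G,J,K,M} by δ(·,b) → {C,G,K,M} and {J}.
Split {C,G,K,M} by δ(·,c) → {G,K,M} and {C}.
Refine {B,F,L,S,T,W} on symbol a: members go to different blocks, giving {B,F,S} and {L,W} and {T}.
On input a, block {G,K,M} splits into {K,M} and {G}.
No further refinement is possible. Final partition (7 blocks): {K,M} | {B,F,S} | {J} | {C} | {L,W} | {T} | {G}.

7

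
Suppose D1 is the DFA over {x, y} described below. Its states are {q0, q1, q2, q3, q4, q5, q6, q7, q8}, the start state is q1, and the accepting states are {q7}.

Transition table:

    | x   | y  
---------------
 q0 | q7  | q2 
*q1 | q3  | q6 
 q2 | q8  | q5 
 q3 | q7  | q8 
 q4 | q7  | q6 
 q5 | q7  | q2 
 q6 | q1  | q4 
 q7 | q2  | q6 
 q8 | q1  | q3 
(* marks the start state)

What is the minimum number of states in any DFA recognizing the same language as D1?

6

States {q0} cannot be reached from the start state, so discard them.
P0 = {q7} | {q1,q2,q3,q4,q5,q6,q8}.
Split {q1,q2,q3,q4,q5,q6,q8} by δ(·,x) → {q1,q2,q6,q8} and {q3,q4,q5}.
On input x, block {q1,q2,q6,q8} splits into {q2,q6,q8} and {q1}.
Refine {q2,q6,q8} on symbol x: members go to different blocks, giving {q6,q8} and {q2}.
On input y, block {q3,q4,q5} splits into {q3,q4} and {q5}.
No further refinement is possible. Final partition (6 blocks): {q7} | {q6,q8} | {q3,q4} | {q1} | {q2} | {q5}.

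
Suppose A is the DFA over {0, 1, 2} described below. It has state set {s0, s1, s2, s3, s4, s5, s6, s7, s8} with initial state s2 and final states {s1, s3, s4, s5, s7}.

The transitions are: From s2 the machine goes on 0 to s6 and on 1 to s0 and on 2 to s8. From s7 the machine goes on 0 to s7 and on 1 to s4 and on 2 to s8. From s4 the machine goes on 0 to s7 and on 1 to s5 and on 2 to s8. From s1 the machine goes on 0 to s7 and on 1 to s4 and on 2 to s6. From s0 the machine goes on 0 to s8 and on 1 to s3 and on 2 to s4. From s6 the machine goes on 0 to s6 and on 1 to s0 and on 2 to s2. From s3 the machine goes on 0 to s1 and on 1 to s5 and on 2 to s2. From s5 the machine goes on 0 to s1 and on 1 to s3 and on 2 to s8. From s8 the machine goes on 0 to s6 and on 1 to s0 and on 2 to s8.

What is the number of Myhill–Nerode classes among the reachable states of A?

All states are reachable from the start state.
Start with accepting vs non-accepting: {s1,s3,s4,s5,s7} | {s0,s2,s6,s8}.
On input 1, block {s0,s2,s6,s8} splits into {s2,s6,s8} and {s0}.
The partition is now stable with 3 blocks: {s1,s3,s4,s5,s7} | {s2,s6,s8} | {s0}.

3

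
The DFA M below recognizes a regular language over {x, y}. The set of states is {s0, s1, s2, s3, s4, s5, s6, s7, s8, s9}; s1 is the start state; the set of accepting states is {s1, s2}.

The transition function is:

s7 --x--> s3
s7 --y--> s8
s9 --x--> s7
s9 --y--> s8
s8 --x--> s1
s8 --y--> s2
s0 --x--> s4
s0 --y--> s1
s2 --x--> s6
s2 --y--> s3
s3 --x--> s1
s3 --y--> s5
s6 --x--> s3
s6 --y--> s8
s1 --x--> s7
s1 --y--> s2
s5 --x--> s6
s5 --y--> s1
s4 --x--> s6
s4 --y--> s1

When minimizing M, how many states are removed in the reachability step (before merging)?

No path from s1 leads to s0, s4, s9; the other 7 states are all reachable.

3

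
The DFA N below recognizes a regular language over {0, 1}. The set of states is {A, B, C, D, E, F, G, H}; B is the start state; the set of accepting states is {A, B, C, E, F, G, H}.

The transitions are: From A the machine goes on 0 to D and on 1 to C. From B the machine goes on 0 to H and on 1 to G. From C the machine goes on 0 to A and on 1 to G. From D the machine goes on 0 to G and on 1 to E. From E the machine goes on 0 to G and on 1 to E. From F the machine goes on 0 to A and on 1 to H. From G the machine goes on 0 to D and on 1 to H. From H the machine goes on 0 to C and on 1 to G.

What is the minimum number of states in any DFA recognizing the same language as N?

Reachable states from the start: {A,B,C,D,E,G,H}. Unreachable: {F} — drop them.
P0 = {A,B,C,E,G,H} | {D}.
Split {A,B,C,E,G,H} by δ(·,0) → {B,C,E,H} and {A,G}.
On input 0, block {B,C,E,H} splits into {B,H} and {C,E}.
On input 0, block {B,H} splits into {B} and {H}.
Refine {A,G} on symbol 1: members go to different blocks, giving {A} and {G}.
On input 0, block {C,E} splits into {C} and {E}.
Stable partition: {B} | {D} | {A} | {C} | {H} | {G} | {E} — 7 equivalence classes.

7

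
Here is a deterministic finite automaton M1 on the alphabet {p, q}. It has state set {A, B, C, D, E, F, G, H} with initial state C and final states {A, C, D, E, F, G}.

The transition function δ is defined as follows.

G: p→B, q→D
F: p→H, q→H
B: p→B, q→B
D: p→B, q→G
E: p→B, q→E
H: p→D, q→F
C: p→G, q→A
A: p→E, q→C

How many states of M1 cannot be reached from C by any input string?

No path from C leads to F, H; the other 6 states are all reachable.

2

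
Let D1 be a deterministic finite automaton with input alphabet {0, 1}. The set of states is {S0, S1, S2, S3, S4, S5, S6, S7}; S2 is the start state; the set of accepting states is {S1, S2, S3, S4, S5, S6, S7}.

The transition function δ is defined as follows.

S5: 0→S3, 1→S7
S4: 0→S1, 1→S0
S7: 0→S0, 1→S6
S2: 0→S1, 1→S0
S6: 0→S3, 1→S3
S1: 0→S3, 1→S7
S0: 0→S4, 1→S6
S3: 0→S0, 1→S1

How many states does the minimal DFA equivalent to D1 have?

Reachable states from the start: {S0,S1,S2,S3,S4,S6,S7}. Unreachable: {S5} — drop them.
Initial partition by acceptance: {S1,S2,S3,S4,S6,S7} | {S0}.
Split {S1,S2,S3,S4,S6,S7} by δ(·,0) → {S1,S2,S4,S6} and {S3,S7}.
On input 0, block {S1,S2,S4,S6} splits into {S1,S6} and {S2,S4}.
No further refinement is possible. Final partition (4 blocks): {S1,S6} | {S0} | {S3,S7} | {S2,S4}.

4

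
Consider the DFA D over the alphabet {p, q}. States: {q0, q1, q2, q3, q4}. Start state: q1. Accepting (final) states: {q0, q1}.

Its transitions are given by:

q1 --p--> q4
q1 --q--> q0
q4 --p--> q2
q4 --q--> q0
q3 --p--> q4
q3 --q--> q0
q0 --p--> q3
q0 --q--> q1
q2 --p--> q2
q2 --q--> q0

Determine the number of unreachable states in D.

0

A breadth-first search from the start state visits every state.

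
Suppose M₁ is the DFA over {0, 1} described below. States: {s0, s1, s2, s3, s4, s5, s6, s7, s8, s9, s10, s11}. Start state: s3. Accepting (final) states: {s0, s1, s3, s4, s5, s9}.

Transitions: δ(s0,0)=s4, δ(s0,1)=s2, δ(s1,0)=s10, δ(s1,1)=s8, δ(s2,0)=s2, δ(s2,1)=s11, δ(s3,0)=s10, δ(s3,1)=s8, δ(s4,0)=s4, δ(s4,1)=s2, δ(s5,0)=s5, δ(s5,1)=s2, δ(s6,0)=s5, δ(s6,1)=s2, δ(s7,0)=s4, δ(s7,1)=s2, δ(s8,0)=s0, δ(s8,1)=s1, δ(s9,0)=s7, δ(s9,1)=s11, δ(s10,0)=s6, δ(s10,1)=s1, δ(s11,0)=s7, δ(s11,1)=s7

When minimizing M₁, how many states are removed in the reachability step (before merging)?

1

Starting at s3 and following transitions, the reachable set is {s0, s1, s2, s3, s4, s5, s6, s7, s8, s10, s11}. That leaves s9 unreachable — 1 in total.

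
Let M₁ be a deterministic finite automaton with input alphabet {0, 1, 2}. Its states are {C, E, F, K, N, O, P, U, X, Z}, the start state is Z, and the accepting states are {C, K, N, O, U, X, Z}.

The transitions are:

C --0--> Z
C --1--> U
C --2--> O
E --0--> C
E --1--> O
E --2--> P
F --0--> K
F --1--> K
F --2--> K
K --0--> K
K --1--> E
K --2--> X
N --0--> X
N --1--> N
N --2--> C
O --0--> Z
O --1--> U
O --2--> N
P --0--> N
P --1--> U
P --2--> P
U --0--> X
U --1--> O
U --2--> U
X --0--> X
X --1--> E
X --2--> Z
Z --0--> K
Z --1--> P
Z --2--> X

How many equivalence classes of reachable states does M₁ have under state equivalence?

First remove the unreachable states {F}; 9 states remain.
Initial partition by acceptance: {C,K,N,O,U,X,Z} | {E,P}.
Split {C,K,N,O,U,X,Z} by δ(·,1) → {C,N,O,U} and {K,X,Z}.
The partition is now stable with 3 blocks: {C,N,O,U} | {E,P} | {K,X,Z}.

3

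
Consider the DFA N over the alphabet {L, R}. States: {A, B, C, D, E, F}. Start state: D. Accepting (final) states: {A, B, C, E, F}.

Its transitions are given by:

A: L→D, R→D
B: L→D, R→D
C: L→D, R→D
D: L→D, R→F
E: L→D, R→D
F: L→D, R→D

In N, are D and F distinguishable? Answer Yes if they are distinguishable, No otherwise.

Yes

Reachable states from the start: {D,F}. Unreachable: {A,B,C,E} — drop them.
P0 = {F} | {D}.
The partition is now stable with 2 blocks: {F} | {D}.
D and F end up in different blocks, so they are distinguishable. For instance, the string 'ε' is accepted from only F.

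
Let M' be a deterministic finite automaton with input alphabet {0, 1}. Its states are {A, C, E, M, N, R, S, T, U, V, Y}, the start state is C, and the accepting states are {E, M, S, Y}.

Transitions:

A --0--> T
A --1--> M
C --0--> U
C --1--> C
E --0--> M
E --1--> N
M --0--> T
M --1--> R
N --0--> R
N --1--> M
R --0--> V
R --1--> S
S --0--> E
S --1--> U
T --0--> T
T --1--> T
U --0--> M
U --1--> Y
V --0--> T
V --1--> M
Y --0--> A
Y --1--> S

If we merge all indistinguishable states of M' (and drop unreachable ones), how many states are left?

All states are reachable from the start state.
P0 = {E,M,S,Y} | {A,C,N,R,T,U,V}.
Refine {E,M,S,Y} on symbol 0: members go to different blocks, giving {E,S} and {M,Y}.
Refine {E,S} on symbol 0: members go to different blocks, giving {E} and {S}.
Refine {A,C,N,R,T,U,V} on symbol 0: members go to different blocks, giving {A,C,N,R,T,V} and {U}.
Split {A,C,N,R,T,V} by δ(·,0) → {A,N,R,T,V} and {C}.
On input 1, block {A,N,R,T,V} splits into {A,N,V} and {T} and {R}.
On input 0, block {A,N,V} splits into {A,V} and {N}.
Refine {M,Y} on symbol 0: members go to different blocks, giving {Y} and {M}.
No further refinement is possible. Final partition (10 blocks): {E} | {A,V} | {Y} | {S} | {U} | {C} | {T} | {R} | {N} | {M}.

10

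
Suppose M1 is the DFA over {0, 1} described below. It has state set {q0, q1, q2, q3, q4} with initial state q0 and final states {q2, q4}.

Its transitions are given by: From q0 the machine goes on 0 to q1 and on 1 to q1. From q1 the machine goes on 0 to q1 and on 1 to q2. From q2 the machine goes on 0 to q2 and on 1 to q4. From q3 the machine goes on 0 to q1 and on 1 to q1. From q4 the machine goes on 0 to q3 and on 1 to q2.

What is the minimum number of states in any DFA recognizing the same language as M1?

4

Start with accepting vs non-accepting: {q2,q4} | {q0,q1,q3}.
Split {q2,q4} by δ(·,0) → {q2} and {q4}.
Refine {q0,q1,q3} on symbol 1: members go to different blocks, giving {q0,q3} and {q1}.
No further refinement is possible. Final partition (4 blocks): {q2} | {q0,q3} | {q4} | {q1}.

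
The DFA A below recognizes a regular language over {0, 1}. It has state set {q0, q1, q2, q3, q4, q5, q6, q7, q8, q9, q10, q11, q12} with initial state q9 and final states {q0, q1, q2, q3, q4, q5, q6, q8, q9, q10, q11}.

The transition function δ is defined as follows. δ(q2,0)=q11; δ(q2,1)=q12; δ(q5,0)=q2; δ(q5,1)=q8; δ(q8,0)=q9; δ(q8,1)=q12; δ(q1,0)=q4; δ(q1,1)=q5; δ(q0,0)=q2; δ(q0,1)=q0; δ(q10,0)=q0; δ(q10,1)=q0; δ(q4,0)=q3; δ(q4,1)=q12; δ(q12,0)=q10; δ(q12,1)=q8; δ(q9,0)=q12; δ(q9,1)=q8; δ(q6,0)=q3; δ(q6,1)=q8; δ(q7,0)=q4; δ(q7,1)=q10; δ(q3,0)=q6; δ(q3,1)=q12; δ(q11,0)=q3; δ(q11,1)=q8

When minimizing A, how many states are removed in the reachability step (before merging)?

No path from q9 leads to q1, q4, q5, q7; the other 9 states are all reachable.

4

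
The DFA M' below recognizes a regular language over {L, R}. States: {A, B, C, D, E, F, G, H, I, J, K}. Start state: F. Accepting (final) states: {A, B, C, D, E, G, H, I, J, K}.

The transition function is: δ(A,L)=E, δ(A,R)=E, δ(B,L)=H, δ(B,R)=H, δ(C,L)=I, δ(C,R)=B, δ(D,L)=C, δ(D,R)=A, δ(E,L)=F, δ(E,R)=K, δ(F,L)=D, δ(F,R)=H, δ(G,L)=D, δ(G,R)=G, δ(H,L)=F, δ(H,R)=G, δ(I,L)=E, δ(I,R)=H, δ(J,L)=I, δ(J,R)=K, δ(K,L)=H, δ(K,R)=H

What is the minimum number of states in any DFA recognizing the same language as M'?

9

Reachable states from the start: {A,B,C,D,E,F,G,H,I,K}. Unreachable: {J} — drop them.
Initial partition by acceptance: {A,B,C,D,E,G,H,I,K} | {F}.
Refine {A,B,C,D,E,G,H,I,K} on symbol L: members go to different blocks, giving {A,B,C,D,G,I,K} and {E,H}.
Refine {A,B,C,D,G,I,K} on symbol L: members go to different blocks, giving {A,B,I,K} and {C,D,G}.
Split {E,H} by δ(·,R) → {E} and {H}.
On input L, block {A,B,I,K} splits into {A,I} and {B,K}.
Refine {A,I} on symbol R: members go to different blocks, giving {A} and {I}.
Refine {C,D,G} on symbol L: members go to different blocks, giving {D,G} and {C}.
Split {D,G} by δ(·,L) → {D} and {G}.
The partition is now stable with 9 blocks: {A} | {F} | {E} | {D} | {H} | {B,K} | {I} | {C} | {G}.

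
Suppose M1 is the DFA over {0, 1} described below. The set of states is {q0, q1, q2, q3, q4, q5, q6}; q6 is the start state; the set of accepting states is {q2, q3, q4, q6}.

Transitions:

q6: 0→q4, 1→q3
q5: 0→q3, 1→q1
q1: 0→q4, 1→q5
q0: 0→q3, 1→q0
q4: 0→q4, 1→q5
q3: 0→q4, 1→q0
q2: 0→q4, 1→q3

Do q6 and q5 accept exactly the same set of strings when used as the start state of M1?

No

First remove the unreachable states {q2}; 6 states remain.
P0 = {q3,q4,q6} | {q0,q1,q5}.
Refine {q3,q4,q6} on symbol 1: members go to different blocks, giving {q3,q4} and {q6}.
Stable partition: {q3,q4} | {q0,q1,q5} | {q6} — 3 equivalence classes.
q6 and q5 end up in different blocks, so they are distinguishable. For instance, the string 'ε' is accepted from only q6.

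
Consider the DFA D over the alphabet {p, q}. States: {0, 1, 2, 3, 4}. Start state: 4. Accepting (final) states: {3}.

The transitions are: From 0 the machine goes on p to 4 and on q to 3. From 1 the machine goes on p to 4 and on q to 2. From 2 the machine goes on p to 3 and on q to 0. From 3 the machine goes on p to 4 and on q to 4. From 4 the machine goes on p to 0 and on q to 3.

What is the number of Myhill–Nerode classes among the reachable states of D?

2

First remove the unreachable states {1,2}; 3 states remain.
P0 = {3} | {0,4}.
Stable partition: {3} | {0,4} — 2 equivalence classes.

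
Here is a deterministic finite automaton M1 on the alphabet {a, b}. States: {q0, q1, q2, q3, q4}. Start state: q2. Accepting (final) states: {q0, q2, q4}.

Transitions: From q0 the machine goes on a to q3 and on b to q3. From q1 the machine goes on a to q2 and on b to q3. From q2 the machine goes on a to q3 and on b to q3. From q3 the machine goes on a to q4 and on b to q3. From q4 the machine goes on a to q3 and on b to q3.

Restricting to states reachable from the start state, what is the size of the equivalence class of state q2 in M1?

2

First remove the unreachable states {q0,q1}; 3 states remain.
P0 = {q2,q4} | {q3}.
The partition is now stable with 2 blocks: {q2,q4} | {q3}.
State q2 belongs to the block {q2,q4}, which has 2 states.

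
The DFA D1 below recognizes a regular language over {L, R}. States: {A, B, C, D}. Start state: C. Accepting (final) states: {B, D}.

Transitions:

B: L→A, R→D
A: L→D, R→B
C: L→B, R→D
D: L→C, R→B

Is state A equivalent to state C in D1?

Yes

Every state is reachable, so we keep all 4.
Start with accepting vs non-accepting: {B,D} | {A,C}.
Stable partition: {B,D} | {A,C} — 2 equivalence classes.
A and C lie in the same block of the stable partition, so they are equivalent — no string distinguishes them.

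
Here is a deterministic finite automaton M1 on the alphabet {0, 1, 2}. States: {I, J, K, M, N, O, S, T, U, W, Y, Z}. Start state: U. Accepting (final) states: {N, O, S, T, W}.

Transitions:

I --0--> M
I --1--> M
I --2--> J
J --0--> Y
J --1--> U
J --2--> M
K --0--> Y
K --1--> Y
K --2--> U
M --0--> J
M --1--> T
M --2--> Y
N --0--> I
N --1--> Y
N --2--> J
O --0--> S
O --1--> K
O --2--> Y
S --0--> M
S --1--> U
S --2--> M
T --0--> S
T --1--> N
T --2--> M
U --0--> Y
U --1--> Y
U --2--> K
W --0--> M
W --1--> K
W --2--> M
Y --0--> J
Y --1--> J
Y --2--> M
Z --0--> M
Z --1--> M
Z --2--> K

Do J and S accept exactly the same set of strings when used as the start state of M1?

No

States {O,W,Z} cannot be reached from the start state, so discard them.
Initial partition by acceptance: {N,S,T} | {I,J,K,M,U,Y}.
On input 0, block {N,S,T} splits into {N,S} and {T}.
Split {I,J,K,M,U,Y} by δ(·,1) → {I,J,K,U,Y} and {M}.
Split {N,S} by δ(·,0) → {N} and {S}.
On input 0, block {I,J,K,U,Y} splits into {J,K,U,Y} and {I}.
Refine {J,K,U,Y} on symbol 2: members go to different blocks, giving {K,U} and {J,Y}.
Split {J,Y} by δ(·,1) → {Y} and {J}.
Stable partition: {N} | {K,U} | {T} | {M} | {S} | {I} | {Y} | {J} — 8 equivalence classes.
J and S end up in different blocks, so they are distinguishable. For instance, the string 'ε' is accepted from only S.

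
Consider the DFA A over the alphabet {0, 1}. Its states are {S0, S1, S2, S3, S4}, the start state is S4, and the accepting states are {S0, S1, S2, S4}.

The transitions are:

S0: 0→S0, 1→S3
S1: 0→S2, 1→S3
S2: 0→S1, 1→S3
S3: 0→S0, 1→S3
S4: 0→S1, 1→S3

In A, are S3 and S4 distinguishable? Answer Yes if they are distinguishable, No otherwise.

Yes

Every state is reachable, so we keep all 5.
Initial partition by acceptance: {S0,S1,S2,S4} | {S3}.
The partition is now stable with 2 blocks: {S0,S1,S2,S4} | {S3}.
S3 and S4 end up in different blocks, so they are distinguishable. For instance, the string 'ε' is accepted from only S4.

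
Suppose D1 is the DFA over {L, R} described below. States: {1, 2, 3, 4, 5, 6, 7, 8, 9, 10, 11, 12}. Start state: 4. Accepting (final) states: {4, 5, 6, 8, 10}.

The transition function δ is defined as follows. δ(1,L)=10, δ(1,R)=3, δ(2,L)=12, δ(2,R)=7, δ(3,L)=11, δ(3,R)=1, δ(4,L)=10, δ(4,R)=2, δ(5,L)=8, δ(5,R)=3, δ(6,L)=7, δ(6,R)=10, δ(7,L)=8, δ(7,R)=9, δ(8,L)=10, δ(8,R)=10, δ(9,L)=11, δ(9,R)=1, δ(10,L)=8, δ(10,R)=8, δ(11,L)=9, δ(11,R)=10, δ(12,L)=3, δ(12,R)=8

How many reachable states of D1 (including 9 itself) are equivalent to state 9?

States {5,6} cannot be reached from the start state, so discard them.
P0 = {4,8,10} | {1,2,3,7,9,11,12}.
Refine {4,8,10} on symbol R: members go to different blocks, giving {8,10} and {4}.
On input L, block {1,2,3,7,9,11,12} splits into {2,3,9,11,12} and {1,7}.
Refine {2,3,9,11,12} on symbol R: members go to different blocks, giving {2,3,9} and {11,12}.
No further refinement is possible. Final partition (5 blocks): {8,10} | {2,3,9} | {4} | {1,7} | {11,12}.
The equivalence class containing 9 is {2,3,9}, of size 3.

3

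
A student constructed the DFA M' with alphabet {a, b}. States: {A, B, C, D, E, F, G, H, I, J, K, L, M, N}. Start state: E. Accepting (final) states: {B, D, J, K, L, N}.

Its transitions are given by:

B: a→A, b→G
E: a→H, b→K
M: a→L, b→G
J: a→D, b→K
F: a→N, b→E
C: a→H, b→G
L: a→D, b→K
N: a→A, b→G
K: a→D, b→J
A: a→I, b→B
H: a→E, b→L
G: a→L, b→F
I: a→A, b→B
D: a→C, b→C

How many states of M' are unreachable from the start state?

1

Starting at E and following transitions, the reachable set is {A, B, C, D, E, F, G, H, I, J, K, L, N}. That leaves M unreachable — 1 in total.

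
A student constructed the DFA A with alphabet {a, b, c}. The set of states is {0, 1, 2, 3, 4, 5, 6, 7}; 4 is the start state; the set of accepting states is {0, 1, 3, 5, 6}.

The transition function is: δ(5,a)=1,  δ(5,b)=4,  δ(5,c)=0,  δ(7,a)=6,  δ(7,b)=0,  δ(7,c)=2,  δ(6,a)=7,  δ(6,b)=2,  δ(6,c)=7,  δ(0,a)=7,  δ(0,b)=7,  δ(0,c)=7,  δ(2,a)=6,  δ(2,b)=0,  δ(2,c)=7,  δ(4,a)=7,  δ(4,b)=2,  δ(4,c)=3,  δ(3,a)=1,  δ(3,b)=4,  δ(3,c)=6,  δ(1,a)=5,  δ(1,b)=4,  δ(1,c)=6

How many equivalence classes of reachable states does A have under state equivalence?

4

All states are reachable from the start state.
Initial partition by acceptance: {0,1,3,5,6} | {2,4,7}.
Refine {0,1,3,5,6} on symbol a: members go to different blocks, giving {1,3,5} and {0,6}.
Split {2,4,7} by δ(·,a) → {2,7} and {4}.
Stable partition: {1,3,5} | {2,7} | {0,6} | {4} — 4 equivalence classes.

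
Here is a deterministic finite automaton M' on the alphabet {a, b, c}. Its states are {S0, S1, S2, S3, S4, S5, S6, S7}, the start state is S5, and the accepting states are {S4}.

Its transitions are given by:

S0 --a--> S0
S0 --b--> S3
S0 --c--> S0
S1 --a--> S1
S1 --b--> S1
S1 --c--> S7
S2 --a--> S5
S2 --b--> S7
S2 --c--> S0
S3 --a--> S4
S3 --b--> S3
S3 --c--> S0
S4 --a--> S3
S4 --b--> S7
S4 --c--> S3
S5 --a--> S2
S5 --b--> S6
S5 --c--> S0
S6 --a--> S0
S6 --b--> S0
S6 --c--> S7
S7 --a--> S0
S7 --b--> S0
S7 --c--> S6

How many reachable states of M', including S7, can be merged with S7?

2

First remove the unreachable states {S1}; 7 states remain.
P0 = {S4} | {S0,S2,S3,S5,S6,S7}.
Refine {S0,S2,S3,S5,S6,S7} on symbol a: members go to different blocks, giving {S0,S2,S5,S6,S7} and {S3}.
Refine {S0,S2,S5,S6,S7} on symbol b: members go to different blocks, giving {S2,S5,S6,S7} and {S0}.
Refine {S2,S5,S6,S7} on symbol a: members go to different blocks, giving {S2,S5} and {S6,S7}.
The partition is now stable with 5 blocks: {S4} | {S2,S5} | {S3} | {S0} | {S6,S7}.
The equivalence class containing S7 is {S6,S7}, of size 2.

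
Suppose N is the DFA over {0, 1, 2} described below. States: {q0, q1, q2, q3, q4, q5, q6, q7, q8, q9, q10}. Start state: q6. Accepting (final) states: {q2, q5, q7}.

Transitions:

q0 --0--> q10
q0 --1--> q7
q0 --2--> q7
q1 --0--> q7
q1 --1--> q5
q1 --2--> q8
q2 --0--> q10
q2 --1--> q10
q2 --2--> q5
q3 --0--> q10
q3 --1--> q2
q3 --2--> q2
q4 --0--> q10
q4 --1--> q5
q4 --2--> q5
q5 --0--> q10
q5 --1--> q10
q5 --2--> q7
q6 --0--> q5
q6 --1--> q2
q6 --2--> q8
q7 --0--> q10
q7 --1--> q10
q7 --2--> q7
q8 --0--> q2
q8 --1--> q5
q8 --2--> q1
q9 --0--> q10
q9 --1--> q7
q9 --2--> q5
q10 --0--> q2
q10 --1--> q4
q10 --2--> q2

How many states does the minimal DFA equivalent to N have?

4

First remove the unreachable states {q0,q3,q9}; 8 states remain.
Start with accepting vs non-accepting: {q2,q5,q7} | {q1,q4,q6,q8,q10}.
On input 0, block {q1,q4,q6,q8,q10} splits into {q1,q6,q8,q10} and {q4}.
Split {q1,q6,q8,q10} by δ(·,1) → {q1,q6,q8} and {q10}.
No further refinement is possible. Final partition (4 blocks): {q2,q5,q7} | {q1,q6,q8} | {q4} | {q10}.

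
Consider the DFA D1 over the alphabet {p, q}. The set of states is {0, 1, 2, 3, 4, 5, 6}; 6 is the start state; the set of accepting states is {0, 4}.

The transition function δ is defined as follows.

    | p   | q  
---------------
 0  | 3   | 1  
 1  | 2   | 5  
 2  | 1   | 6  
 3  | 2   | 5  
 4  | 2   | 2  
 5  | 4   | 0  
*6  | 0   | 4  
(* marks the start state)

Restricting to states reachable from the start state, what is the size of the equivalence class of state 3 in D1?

All states are reachable from the start state.
Start with accepting vs non-accepting: {0,4} | {1,2,3,5,6}.
Split {1,2,3,5,6} by δ(·,p) → {1,2,3} and {5,6}.
No further refinement is possible. Final partition (3 blocks): {0,4} | {1,2,3} | {5,6}.
The equivalence class containing 3 is {1,2,3}, of size 3.

3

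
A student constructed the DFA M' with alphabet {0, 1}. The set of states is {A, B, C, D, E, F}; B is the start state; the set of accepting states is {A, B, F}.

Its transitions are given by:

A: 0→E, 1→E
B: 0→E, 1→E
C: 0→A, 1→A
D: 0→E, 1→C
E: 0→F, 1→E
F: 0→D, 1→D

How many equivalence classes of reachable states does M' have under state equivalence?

5

All states are reachable from the start state.
P0 = {A,B,F} | {C,D,E}.
Split {C,D,E} by δ(·,0) → {C,E} and {D}.
Refine {A,B,F} on symbol 0: members go to different blocks, giving {A,B} and {F}.
Split {C,E} by δ(·,0) → {C} and {E}.
The partition is now stable with 5 blocks: {A,B} | {C} | {D} | {F} | {E}.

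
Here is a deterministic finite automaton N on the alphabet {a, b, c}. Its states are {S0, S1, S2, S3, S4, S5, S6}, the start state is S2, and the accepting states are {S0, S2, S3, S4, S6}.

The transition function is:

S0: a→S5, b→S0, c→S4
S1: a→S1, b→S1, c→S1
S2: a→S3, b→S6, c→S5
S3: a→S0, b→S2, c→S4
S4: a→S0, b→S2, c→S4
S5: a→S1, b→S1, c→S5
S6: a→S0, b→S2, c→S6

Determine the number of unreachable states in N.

0

Exploring from S2, all states are eventually visited, so none are unreachable.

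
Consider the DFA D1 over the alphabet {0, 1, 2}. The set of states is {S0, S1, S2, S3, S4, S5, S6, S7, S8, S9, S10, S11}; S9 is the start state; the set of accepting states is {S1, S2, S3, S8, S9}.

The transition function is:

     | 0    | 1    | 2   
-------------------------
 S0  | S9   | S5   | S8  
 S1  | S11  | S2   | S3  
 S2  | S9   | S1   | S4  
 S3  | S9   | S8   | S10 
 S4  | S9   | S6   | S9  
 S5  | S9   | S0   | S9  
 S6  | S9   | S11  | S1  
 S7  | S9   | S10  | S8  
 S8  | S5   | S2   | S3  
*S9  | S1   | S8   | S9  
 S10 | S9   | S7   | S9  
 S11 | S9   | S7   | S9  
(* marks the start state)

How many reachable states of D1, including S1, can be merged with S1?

2

Initial partition by acceptance: {S1,S2,S3,S8,S9} | {S0,S4,S5,S6,S7,S10,S11}.
On input 0, block {S1,S2,S3,S8,S9} splits into {S2,S3,S9} and {S1,S8}.
On input 0, block {S2,S3,S9} splits into {S2,S3} and {S9}.
On input 2, block {S0,S4,S5,S6,S7,S10,S11} splits into {S4,S5,S10,S11} and {S0,S6,S7}.
No further refinement is possible. Final partition (5 blocks): {S2,S3} | {S4,S5,S10,S11} | {S1,S8} | {S9} | {S0,S6,S7}.
State S1 belongs to the block {S1,S8}, which has 2 states.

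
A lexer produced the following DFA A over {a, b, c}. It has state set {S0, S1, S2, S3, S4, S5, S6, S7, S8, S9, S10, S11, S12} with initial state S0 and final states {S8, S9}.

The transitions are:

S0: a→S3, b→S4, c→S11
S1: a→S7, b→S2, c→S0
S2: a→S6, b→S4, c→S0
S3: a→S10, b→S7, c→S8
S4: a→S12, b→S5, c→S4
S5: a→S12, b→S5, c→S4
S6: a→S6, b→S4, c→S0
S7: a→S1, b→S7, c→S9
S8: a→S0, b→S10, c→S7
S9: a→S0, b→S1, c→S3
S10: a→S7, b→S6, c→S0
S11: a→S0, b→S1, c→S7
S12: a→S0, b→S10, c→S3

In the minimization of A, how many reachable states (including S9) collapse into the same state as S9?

All states are reachable from the start state.
Initial partition by acceptance: {S8,S9} | {S0,S1,S2,S3,S4,S5,S6,S7,S10,S11,S12}.
On input c, block {S0,S1,S2,S3,S4,S5,S6,S7,S10,S11,S12} splits into {S0,S1,S2,S4,S5,S6,S10,S11,S12} and {S3,S7}.
Refine {S0,S1,S2,S4,S5,S6,S10,S11,S12} on symbol a: members go to different blocks, giving {S2,S4,S5,S6,S11,S12} and {S0,S1,S10}.
Split {S2,S4,S5,S6,S11,S12} by δ(·,a) → {S2,S4,S5,S6} and {S11,S12}.
Refine {S2,S4,S5,S6} on symbol a: members go to different blocks, giving {S2,S6} and {S4,S5}.
Refine {S0,S1,S10} on symbol b: members go to different blocks, giving {S1,S10} and {S0}.
Stable partition: {S8,S9} | {S2,S6} | {S3,S7} | {S1,S10} | {S11,S12} | {S4,S5} | {S0} — 7 equivalence classes.
The equivalence class containing S9 is {S8,S9}, of size 2.

2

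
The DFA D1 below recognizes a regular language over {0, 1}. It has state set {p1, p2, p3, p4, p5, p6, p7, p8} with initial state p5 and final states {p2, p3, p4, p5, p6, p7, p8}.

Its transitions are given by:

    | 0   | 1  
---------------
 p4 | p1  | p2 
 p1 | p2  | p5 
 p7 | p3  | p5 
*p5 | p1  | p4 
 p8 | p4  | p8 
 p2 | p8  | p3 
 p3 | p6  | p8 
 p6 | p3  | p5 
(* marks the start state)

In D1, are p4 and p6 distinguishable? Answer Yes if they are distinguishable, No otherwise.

Yes

First remove the unreachable states {p7}; 7 states remain.
P0 = {p2,p3,p4,p5,p6,p8} | {p1}.
Refine {p2,p3,p4,p5,p6,p8} on symbol 0: members go to different blocks, giving {p2,p3,p6,p8} and {p4,p5}.
Refine {p2,p3,p6,p8} on symbol 0: members go to different blocks, giving {p2,p3,p6} and {p8}.
Refine {p2,p3,p6} on symbol 0: members go to different blocks, giving {p3,p6} and {p2}.
Split {p3,p6} by δ(·,1) → {p3} and {p6}.
On input 1, block {p4,p5} splits into {p4} and {p5}.
No further refinement is possible. Final partition (7 blocks): {p3} | {p1} | {p4} | {p8} | {p2} | {p6} | {p5}.
p4 and p6 end up in different blocks, so they are distinguishable. For instance, the string '0' is accepted from only p6.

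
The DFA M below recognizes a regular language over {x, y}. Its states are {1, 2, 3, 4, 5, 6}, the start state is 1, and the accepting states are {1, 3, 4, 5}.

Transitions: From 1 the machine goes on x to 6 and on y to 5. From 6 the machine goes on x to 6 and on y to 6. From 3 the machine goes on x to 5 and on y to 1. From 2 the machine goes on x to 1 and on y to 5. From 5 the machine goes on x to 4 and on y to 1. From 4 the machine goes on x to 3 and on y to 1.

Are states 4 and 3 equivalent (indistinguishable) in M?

Yes

First remove the unreachable states {2}; 5 states remain.
P0 = {1,3,4,5} | {6}.
Refine {1,3,4,5} on symbol x: members go to different blocks, giving {3,4,5} and {1}.
The partition is now stable with 3 blocks: {3,4,5} | {6} | {1}.
4 and 3 lie in the same block of the stable partition, so they are equivalent — no string distinguishes them.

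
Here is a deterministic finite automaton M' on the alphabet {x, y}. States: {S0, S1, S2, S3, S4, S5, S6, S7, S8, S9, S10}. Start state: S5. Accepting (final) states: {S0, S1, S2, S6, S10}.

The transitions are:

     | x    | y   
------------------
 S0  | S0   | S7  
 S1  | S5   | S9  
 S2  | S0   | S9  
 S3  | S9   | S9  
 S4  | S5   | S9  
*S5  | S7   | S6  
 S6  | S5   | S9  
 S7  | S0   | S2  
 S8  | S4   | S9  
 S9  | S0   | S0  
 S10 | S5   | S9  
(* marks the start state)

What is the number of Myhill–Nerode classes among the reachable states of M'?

4

States {S1,S3,S4,S8,S10} cannot be reached from the start state, so discard them.
P0 = {S0,S2,S6} | {S5,S7,S9}.
Refine {S0,S2,S6} on symbol x: members go to different blocks, giving {S0,S2} and {S6}.
Split {S5,S7,S9} by δ(·,x) → {S7,S9} and {S5}.
Stable partition: {S0,S2} | {S7,S9} | {S6} | {S5} — 4 equivalence classes.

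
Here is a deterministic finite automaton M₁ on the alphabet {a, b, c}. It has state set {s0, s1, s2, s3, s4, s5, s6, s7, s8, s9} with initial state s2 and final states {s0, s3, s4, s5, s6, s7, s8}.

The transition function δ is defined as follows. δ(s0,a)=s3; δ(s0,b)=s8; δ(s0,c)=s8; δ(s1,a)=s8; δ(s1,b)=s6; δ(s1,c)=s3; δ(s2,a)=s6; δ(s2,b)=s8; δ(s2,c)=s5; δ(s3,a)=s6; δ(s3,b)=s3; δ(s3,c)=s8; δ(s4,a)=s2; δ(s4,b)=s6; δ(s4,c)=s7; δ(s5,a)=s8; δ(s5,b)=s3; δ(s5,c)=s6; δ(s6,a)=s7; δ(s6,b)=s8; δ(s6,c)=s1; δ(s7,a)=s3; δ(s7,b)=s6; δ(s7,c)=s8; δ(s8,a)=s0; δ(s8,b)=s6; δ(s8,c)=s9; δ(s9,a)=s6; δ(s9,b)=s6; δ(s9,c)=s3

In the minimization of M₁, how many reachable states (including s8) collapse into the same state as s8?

2

Reachable states from the start: {s0,s1,s2,s3,s5,s6,s7,s8,s9}. Unreachable: {s4} — drop them.
Initial partition by acceptance: {s0,s3,s5,s6,s7,s8} | {s1,s2,s9}.
Refine {s0,s3,s5,s6,s7,s8} on symbol c: members go to different blocks, giving {s0,s3,s5,s7} and {s6,s8}.
Split {s0,s3,s5,s7} by δ(·,a) → {s0,s7} and {s3,s5}.
No further refinement is possible. Final partition (4 blocks): {s0,s7} | {s1,s2,s9} | {s6,s8} | {s3,s5}.
State s8 belongs to the block {s6,s8}, which has 2 states.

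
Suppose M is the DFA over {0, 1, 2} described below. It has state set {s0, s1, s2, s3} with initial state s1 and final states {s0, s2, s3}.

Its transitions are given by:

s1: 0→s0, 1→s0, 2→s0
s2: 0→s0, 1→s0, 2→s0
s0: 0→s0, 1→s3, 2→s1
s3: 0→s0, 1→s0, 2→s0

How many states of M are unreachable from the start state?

No path from s1 leads to s2; the other 3 states are all reachable.

1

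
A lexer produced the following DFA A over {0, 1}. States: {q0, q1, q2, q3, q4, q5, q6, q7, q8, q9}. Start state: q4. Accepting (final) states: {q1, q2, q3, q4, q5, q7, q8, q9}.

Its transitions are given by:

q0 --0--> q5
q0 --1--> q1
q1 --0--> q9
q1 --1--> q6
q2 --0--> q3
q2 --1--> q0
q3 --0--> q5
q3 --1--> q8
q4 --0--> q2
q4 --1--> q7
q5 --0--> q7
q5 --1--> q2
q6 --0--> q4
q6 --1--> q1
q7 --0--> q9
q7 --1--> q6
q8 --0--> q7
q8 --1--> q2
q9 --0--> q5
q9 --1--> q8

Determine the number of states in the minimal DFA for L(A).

Initial partition by acceptance: {q1,q2,q3,q4,q5,q7,q8,q9} | {q0,q6}.
Split {q1,q2,q3,q4,q5,q7,q8,q9} by δ(·,1) → {q3,q4,q5,q8,q9} and {q1,q2,q7}.
On input 0, block {q3,q4,q5,q8,q9} splits into {q4,q5,q8} and {q3,q9}.
No further refinement is possible. Final partition (4 blocks): {q4,q5,q8} | {q0,q6} | {q1,q2,q7} | {q3,q9}.

4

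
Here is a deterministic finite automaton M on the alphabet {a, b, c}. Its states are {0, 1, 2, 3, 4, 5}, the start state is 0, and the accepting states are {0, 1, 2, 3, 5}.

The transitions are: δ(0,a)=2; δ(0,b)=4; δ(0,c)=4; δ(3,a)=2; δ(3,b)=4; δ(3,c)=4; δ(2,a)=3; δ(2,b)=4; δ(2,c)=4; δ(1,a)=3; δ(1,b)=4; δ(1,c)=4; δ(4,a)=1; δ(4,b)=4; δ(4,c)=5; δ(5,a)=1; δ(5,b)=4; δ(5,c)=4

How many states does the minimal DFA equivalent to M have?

2

Every state is reachable, so we keep all 6.
Start with accepting vs non-accepting: {0,1,2,3,5} | {4}.
Stable partition: {0,1,2,3,5} | {4} — 2 equivalence classes.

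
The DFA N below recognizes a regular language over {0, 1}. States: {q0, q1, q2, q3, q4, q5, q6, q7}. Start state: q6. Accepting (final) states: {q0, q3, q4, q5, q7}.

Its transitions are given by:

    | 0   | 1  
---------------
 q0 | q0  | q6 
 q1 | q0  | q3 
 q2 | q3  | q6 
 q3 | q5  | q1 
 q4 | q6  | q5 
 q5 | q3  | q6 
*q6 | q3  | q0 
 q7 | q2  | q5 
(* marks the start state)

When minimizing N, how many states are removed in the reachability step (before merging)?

3

Starting at q6 and following transitions, the reachable set is {q0, q1, q3, q5, q6}. That leaves q2, q4, q7 unreachable — 3 in total.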